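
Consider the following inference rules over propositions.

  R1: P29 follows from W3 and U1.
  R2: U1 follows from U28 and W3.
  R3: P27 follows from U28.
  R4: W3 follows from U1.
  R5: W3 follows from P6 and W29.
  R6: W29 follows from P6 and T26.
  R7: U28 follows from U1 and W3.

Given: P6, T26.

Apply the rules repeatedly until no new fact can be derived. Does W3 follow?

Yes

P6 and T26 hold, so W29 follows (R6).
From P6 and W29, R5 gives W3.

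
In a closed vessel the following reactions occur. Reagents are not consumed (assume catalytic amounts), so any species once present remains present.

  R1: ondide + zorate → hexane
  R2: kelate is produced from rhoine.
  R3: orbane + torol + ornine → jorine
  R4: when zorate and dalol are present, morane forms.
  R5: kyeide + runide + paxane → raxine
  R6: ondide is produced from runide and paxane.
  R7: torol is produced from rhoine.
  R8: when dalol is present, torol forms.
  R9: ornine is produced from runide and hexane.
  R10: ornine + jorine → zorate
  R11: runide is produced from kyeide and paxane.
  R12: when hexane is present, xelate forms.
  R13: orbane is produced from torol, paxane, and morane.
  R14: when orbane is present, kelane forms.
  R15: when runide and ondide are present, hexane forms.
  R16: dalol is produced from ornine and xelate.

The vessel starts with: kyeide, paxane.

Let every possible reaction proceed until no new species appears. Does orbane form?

No

orbane would need torol, paxane, and morane (R13), but morane never forms.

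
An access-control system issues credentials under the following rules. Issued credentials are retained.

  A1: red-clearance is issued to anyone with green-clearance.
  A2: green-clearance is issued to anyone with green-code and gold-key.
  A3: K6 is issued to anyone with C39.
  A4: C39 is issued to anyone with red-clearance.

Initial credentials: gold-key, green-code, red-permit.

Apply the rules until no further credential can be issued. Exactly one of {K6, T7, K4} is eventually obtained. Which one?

K6

Holding green-code and gold-key grants green-clearance (A2).
Holding green-clearance grants red-clearance (A1).
Holding red-clearance grants C39 (A4).
Holding C39 grants K6 (A3).
No rule produces T7, and it is not given. No rule produces K4, and it is not given.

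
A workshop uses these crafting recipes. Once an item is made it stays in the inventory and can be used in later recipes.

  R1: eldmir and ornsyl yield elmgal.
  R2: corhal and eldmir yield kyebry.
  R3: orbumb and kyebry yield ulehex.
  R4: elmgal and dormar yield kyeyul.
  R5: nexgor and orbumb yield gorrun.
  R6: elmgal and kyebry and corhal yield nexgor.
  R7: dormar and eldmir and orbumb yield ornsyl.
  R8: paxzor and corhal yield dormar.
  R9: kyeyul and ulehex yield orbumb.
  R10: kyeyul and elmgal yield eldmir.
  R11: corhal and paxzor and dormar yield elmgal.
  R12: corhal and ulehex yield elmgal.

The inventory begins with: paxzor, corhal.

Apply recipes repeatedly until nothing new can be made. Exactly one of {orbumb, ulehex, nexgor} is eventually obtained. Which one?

paxzor and corhal → dormar (R8).
Using R11, corhal, paxzor, and dormar make elmgal.
elmgal and dormar → kyeyul (R4).
kyeyul and elmgal → eldmir (R10).
Using R2, corhal and eldmir make kyebry.
Using R6, elmgal, kyebry, and corhal make nexgor.
ulehex would need orbumb and kyebry (R3), but orbumb is never obtained. orbumb would need kyeyul and ulehex (R9), but ulehex is never obtained.

nexgor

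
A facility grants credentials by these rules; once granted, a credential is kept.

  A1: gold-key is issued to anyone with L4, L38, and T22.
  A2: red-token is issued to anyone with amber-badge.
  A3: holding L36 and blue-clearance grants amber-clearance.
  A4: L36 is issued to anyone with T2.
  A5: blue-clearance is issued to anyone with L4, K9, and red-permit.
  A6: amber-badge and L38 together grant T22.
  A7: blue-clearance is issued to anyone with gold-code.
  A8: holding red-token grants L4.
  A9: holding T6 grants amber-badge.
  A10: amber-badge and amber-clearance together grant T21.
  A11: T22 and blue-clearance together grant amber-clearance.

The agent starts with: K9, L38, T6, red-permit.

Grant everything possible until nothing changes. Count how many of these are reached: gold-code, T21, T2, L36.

1

Holding T6 grants amber-badge (A9).
Holding amber-badge and L38 grants T22 (A6).
Holding amber-badge grants red-token (A2).
Holding red-token grants L4 (A8).
Holding L4, K9, and red-permit grants blue-clearance (A5).
Holding T22 and blue-clearance grants amber-clearance (A11).
Holding amber-badge and amber-clearance grants T21 (A10).
No rule produces gold-code, and it is not given.
T21: reached.
No rule produces T2, and it is not given.
L36 would need T2 (A4), but T2 is never granted.
Reached: T21 — 1 of the 4.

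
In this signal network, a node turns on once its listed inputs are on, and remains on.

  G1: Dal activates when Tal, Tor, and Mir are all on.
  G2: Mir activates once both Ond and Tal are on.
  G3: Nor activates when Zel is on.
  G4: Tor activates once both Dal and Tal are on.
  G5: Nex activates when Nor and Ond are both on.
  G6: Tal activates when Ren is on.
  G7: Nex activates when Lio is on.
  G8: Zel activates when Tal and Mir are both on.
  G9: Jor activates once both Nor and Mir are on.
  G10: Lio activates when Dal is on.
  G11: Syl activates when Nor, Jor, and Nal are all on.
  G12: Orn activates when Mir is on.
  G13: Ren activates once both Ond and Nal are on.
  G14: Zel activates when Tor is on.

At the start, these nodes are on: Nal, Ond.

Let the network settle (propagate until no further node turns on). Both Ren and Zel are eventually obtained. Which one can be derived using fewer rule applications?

Ren

Ren: G13: Ond and Nal on → Ren on. [1 rule application]
Zel: G13: Ond and Nal on → Ren on. Ren is on, so Tal activates (G6). G2: Ond and Tal on → Mir on. Tal and Mir are on, so Zel activates (G8). [4 rule applications]
Ren needs fewer.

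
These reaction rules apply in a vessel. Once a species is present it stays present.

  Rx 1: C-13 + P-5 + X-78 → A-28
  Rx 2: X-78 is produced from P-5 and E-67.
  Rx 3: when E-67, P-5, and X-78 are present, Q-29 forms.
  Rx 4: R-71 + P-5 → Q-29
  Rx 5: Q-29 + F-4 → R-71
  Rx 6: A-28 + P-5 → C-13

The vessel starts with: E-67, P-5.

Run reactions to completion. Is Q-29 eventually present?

P-5 and E-67 present → X-78 forms (Rx 2).
E-67, P-5, and X-78 present → Q-29 forms (Rx 3).

Yes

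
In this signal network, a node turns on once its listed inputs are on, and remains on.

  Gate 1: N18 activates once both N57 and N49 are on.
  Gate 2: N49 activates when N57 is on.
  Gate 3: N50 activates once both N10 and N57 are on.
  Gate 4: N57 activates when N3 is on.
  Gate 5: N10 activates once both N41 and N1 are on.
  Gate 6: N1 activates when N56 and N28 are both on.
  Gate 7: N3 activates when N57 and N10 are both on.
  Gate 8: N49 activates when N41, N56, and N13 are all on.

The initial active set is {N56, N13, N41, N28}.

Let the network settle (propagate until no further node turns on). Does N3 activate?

N3 would need N57 and N10 (Gate 7), but N57 never turns on.

No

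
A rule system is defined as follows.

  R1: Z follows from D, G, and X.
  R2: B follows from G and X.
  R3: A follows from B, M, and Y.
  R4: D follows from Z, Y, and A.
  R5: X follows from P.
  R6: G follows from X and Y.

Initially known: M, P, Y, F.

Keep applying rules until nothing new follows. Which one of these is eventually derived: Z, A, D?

P holds, so X follows (R5).
From X and Y, R6 gives G.
From G and X, R2 gives B.
B, M, and Y hold, so A follows (R3).
D would need Z, Y, and A (R4), but Z is never established. Z would need D, G, and X (R1), but D is never established.

A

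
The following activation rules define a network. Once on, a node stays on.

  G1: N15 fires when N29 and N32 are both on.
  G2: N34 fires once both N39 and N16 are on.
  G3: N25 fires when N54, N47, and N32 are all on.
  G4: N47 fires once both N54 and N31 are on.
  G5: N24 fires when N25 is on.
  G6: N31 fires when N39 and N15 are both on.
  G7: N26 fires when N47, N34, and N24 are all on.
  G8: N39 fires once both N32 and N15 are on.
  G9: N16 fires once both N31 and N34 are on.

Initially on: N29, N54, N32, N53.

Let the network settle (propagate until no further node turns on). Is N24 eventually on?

Yes

N29 and N32 are on, so N15 fires (G1).
G8: N32 and N15 on → N39 on.
N39 and N15 are on, so N31 fires (G6).
G4: N54 and N31 on → N47 on.
N54, N47, and N32 are on, so N25 fires (G3).
N25 is on, so N24 fires (G5).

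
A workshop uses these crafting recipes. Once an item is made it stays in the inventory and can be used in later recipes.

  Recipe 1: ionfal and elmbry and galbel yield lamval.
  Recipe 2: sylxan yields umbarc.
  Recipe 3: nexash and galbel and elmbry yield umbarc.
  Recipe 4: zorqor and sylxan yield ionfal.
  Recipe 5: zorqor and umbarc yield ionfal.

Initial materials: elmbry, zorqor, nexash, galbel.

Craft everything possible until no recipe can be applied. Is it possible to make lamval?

Yes

Using Recipe 3, nexash, galbel, and elmbry make umbarc.
Using Recipe 5, zorqor and umbarc make ionfal.
ionfal and elmbry and galbel → lamval (Recipe 1).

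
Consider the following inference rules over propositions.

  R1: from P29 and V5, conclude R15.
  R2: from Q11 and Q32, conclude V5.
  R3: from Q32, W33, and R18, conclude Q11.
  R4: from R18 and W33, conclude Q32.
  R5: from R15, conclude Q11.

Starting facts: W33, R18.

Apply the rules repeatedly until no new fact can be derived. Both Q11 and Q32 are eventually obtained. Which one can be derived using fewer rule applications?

Q32

Q32: R18 and W33 hold, so Q32 follows (R4). [1 rule application]
Q11: R18 and W33 hold, so Q32 follows (R4). From Q32, W33, and R18, R3 gives Q11. [2 rule applications]
Q32 needs fewer.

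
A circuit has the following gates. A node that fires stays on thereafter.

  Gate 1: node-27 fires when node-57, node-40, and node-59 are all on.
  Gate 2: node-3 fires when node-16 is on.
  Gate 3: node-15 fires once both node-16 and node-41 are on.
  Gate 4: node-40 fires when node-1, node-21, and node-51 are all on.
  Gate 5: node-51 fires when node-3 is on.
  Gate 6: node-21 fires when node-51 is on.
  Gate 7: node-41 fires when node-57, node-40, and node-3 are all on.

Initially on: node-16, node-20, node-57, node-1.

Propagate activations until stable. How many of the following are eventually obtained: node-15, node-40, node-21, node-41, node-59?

4

node-16 is on, so node-3 fires (Gate 2).
node-3 is on, so node-51 fires (Gate 5).
Gate 6: node-51 on → node-21 on.
node-1, node-21, and node-51 are on, so node-40 fires (Gate 4).
Gate 7: node-57, node-40, and node-3 on → node-41 on.
node-16 and node-41 are on, so node-15 fires (Gate 3).
node-15: reached.
node-40: reached.
node-21: reached.
node-41: reached.
No rule produces node-59, and it is not given.
Reached: node-15, node-40, node-21, and node-41 — 4 of the 5.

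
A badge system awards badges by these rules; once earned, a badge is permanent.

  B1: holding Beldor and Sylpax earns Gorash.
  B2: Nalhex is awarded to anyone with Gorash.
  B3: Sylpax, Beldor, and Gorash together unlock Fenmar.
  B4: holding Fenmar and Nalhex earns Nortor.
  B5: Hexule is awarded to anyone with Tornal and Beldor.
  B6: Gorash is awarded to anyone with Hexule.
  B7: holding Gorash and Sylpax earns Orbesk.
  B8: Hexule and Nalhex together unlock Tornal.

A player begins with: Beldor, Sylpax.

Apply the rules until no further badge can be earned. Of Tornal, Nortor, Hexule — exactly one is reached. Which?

With Beldor and Sylpax, Gorash is earned (B1).
With Sylpax, Beldor, and Gorash, Fenmar is earned (B3).
With Gorash, Nalhex is earned (B2).
With Fenmar and Nalhex, Nortor is earned (B4).
Tornal would need Hexule and Nalhex (B8), but Hexule is never earned. Hexule would need Tornal and Beldor (B5), but Tornal is never earned.

Nortor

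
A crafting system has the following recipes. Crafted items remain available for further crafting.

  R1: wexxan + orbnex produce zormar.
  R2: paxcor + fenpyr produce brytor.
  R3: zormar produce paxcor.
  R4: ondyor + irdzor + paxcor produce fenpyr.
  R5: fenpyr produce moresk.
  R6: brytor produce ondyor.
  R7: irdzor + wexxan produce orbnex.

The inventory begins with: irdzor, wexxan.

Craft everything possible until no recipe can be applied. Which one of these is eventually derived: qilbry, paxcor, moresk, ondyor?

paxcor

Using R7, irdzor and wexxan make orbnex.
wexxan + orbnex → zormar (R1).
Using R3, zormar makes paxcor.
ondyor would need brytor (R6), but brytor is never obtained. moresk would need fenpyr (R5), but fenpyr is never obtained. No rule produces qilbry, and it is not given.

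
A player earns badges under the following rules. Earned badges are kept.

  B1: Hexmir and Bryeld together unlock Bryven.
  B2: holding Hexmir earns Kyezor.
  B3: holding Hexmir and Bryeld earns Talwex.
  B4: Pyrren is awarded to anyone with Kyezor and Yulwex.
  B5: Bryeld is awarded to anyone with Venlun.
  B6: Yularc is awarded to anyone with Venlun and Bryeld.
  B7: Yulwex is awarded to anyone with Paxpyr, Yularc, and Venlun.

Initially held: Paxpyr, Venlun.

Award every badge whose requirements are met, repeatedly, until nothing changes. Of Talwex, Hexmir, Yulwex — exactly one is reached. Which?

With Venlun, Bryeld is earned (B5).
With Venlun and Bryeld, Yularc is earned (B6).
With Paxpyr, Yularc, and Venlun, Yulwex is earned (B7).
No rule produces Hexmir, and it is not given. Talwex would need Hexmir and Bryeld (B3), but Hexmir is never earned.

Yulwex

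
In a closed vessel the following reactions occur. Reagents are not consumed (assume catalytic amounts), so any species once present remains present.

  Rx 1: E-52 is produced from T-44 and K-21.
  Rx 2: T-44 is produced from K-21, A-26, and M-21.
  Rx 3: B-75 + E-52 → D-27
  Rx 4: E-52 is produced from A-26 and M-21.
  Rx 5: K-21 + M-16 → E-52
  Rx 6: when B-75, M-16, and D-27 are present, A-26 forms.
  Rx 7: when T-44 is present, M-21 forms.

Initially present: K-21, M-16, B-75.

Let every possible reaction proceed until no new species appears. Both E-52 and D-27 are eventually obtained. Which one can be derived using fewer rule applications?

E-52

E-52: K-21 and M-16 present → E-52 forms (Rx 5). [1 rule application]
D-27: K-21 and M-16 present → E-52 forms (Rx 5). B-75 and E-52 present → D-27 forms (Rx 3). [2 rule applications]
E-52 needs fewer.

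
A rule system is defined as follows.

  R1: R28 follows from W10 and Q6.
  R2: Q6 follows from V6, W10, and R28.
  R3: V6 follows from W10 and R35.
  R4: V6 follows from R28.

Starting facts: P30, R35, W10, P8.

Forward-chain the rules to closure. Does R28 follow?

R28 would need W10 and Q6 (R1), but Q6 is never established.

No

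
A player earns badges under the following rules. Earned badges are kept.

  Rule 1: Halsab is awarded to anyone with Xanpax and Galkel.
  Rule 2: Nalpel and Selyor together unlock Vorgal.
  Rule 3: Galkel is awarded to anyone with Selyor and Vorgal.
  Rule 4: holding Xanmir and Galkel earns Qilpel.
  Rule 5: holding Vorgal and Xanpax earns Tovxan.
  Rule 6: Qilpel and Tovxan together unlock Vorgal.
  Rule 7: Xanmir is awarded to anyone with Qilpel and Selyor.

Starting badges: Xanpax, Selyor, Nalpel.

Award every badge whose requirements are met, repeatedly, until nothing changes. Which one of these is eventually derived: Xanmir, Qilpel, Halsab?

Halsab

With Nalpel and Selyor, Vorgal is earned (Rule 2).
With Selyor and Vorgal, Galkel is earned (Rule 3).
With Xanpax and Galkel, Halsab is earned (Rule 1).
Xanmir would need Qilpel and Selyor (Rule 7), but Qilpel is never earned. Qilpel would need Xanmir and Galkel (Rule 4), but Xanmir is never earned.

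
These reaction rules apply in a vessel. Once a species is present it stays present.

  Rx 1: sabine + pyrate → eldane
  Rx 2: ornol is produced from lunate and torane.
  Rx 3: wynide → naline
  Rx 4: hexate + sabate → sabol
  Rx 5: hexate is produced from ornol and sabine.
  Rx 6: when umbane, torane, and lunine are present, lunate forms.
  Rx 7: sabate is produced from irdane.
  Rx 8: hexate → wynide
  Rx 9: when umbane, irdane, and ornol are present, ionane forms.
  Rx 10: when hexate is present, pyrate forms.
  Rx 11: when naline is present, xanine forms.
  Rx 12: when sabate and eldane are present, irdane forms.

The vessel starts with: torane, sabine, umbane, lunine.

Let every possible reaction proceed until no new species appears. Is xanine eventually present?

Yes

umbane, torane, and lunine present → lunate forms (Rx 6).
lunate and torane present → ornol forms (Rx 2).
ornol and sabine present → hexate forms (Rx 5).
hexate present → wynide forms (Rx 8).
wynide present → naline forms (Rx 3).
naline present → xanine forms (Rx 11).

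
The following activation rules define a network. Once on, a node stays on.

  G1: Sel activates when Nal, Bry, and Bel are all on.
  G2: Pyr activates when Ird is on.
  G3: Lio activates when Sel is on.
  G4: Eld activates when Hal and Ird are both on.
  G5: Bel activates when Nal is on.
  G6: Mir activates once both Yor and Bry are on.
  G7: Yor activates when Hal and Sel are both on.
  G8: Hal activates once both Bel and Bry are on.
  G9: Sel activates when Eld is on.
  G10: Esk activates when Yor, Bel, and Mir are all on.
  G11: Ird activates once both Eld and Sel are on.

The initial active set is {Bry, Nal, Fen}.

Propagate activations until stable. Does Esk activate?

Nal is on, so Bel activates (G5).
Nal, Bry, and Bel are on, so Sel activates (G1).
Bel and Bry are on, so Hal activates (G8).
G7: Hal and Sel on → Yor on.
G6: Yor and Bry on → Mir on.
Yor, Bel, and Mir are on, so Esk activates (G10).

Yes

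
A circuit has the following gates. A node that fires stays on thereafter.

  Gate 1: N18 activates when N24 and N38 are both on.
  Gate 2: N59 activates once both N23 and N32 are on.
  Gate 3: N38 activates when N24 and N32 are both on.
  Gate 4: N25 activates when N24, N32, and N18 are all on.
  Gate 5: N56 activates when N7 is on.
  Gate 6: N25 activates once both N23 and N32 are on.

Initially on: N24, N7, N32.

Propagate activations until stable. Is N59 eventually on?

No

N59 would need N23 and N32 (Gate 2), but N23 never turns on.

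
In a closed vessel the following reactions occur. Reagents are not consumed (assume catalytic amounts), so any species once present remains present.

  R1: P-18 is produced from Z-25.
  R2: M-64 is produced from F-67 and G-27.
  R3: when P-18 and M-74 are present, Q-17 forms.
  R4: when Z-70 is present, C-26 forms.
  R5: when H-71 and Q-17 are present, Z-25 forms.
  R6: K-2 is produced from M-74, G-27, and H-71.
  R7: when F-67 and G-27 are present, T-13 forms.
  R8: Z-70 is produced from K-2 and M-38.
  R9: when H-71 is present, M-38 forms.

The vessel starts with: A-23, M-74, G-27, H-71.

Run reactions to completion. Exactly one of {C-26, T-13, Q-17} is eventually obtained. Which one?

H-71 present → M-38 forms (R9).
M-74, G-27, and H-71 present → K-2 forms (R6).
K-2 and M-38 present → Z-70 forms (R8).
Z-70 present → C-26 forms (R4).
T-13 would need F-67 and G-27 (R7), but F-67 never forms. Q-17 would need P-18 and M-74 (R3), but P-18 never forms.

C-26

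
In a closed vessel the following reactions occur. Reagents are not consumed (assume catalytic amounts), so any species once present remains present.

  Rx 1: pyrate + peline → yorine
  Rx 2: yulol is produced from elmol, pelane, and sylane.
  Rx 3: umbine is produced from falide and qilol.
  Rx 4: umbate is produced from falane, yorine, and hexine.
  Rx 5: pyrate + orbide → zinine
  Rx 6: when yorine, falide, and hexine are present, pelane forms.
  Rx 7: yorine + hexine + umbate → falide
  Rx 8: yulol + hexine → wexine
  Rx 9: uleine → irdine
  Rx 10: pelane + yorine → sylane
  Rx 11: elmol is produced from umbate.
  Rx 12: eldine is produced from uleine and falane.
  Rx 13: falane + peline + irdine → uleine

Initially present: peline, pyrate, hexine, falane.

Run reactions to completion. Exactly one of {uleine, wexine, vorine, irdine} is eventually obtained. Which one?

wexine

pyrate and peline present → yorine forms (Rx 1).
falane, yorine, and hexine present → umbate forms (Rx 4).
umbate present → elmol forms (Rx 11).
yorine, hexine, and umbate present → falide forms (Rx 7).
yorine, falide, and hexine present → pelane forms (Rx 6).
pelane and yorine present → sylane forms (Rx 10).
elmol, pelane, and sylane present → yulol forms (Rx 2).
yulol and hexine present → wexine forms (Rx 8).
uleine would need falane, peline, and irdine (Rx 13), but irdine never forms. No rule produces vorine, and it is not given. irdine would need uleine (Rx 9), but uleine never forms.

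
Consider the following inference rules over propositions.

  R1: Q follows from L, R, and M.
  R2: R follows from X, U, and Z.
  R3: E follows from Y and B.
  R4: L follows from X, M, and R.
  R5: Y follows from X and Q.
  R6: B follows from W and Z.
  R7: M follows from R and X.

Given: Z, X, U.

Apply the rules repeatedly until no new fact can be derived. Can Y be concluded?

Yes

From X, U, and Z, R2 gives R.
R and X hold, so M follows (R7).
From X, M, and R, R4 gives L.
From L, R, and M, R1 gives Q.
From X and Q, R5 gives Y.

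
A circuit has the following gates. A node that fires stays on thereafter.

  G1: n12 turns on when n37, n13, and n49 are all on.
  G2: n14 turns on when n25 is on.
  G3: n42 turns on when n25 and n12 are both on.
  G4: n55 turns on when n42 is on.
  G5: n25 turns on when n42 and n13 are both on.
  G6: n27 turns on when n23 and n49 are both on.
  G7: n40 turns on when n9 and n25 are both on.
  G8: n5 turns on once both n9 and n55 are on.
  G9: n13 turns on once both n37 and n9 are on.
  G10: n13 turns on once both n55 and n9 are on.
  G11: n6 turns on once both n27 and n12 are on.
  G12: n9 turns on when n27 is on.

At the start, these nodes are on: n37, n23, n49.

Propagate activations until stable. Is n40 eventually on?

n40 would need n9 and n25 (G7), but n25 never turns on.

No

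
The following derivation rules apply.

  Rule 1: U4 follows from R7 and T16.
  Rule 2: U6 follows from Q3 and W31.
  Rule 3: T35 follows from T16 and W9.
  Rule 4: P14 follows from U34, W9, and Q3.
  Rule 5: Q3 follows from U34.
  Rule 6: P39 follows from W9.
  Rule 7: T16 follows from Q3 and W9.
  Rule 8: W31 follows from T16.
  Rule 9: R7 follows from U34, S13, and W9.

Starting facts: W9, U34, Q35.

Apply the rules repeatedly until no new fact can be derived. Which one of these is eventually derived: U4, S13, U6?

U6

U34 holds, so Q3 follows (Rule 5).
From Q3 and W9, Rule 7 gives T16.
From T16, Rule 8 gives W31.
From Q3 and W31, Rule 2 gives U6.
U4 would need R7 and T16 (Rule 1), but R7 is never established. No rule produces S13, and it is not given.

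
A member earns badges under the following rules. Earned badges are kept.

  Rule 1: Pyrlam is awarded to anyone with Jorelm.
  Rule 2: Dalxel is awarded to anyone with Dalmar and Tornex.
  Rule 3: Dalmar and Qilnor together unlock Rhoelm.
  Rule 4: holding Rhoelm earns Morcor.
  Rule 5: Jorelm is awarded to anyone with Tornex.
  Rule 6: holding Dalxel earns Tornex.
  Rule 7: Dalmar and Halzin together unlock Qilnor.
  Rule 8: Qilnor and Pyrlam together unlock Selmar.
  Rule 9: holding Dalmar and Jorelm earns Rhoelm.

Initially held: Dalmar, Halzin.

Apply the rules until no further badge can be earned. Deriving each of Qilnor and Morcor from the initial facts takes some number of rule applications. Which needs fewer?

Qilnor

Qilnor: With Dalmar and Halzin, Qilnor is earned (Rule 7). [1 rule application]
Morcor: With Dalmar and Halzin, Qilnor is earned (Rule 7). With Dalmar and Qilnor, Rhoelm is earned (Rule 3). With Rhoelm, Morcor is earned (Rule 4). [3 rule applications]
Qilnor needs fewer.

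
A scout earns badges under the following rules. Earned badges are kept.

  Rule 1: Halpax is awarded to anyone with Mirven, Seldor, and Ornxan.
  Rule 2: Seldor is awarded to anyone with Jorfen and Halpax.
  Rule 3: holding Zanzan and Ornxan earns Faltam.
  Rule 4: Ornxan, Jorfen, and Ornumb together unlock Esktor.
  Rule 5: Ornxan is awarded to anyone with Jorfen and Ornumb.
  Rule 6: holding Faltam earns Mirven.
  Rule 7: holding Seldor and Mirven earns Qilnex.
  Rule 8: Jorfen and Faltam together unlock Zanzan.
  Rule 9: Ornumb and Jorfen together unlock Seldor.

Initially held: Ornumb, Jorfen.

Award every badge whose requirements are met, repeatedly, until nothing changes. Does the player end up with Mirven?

Mirven would need Faltam (Rule 6), but Faltam is never earned.

No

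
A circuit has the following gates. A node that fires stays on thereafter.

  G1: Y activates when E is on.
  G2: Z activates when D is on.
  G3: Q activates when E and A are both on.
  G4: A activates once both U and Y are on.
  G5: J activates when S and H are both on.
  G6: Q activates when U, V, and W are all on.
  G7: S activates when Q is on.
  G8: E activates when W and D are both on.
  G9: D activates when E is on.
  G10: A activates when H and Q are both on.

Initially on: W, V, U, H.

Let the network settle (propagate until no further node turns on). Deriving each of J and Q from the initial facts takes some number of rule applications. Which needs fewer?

Q: U, V, and W are on, so Q activates (G6). [1 rule application]
J: U, V, and W are on, so Q activates (G6). Q is on, so S activates (G7). S and H are on, so J activates (G5). [3 rule applications]
Q needs fewer.

Q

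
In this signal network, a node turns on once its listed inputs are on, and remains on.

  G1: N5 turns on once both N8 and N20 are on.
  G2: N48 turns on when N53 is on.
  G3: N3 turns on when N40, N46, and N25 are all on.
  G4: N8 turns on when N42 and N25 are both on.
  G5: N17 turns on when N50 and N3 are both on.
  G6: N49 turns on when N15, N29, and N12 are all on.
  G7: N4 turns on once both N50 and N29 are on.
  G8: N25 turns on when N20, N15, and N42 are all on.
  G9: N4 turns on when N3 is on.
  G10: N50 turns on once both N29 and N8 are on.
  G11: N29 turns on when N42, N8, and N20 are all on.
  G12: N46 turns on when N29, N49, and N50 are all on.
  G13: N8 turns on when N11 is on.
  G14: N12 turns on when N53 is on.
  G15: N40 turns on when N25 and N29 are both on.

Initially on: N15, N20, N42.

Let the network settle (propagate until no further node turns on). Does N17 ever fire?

N17 would need N50 and N3 (G5), but N3 never turns on.

No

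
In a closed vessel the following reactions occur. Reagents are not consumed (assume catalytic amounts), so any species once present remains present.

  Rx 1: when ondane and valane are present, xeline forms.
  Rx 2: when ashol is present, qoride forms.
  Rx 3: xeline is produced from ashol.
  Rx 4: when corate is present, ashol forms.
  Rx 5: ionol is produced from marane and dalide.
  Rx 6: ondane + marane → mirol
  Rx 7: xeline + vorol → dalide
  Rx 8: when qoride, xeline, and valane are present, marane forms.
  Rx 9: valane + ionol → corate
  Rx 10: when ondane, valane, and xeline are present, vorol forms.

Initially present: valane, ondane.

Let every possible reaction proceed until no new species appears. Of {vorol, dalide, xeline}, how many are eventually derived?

3

ondane and valane present → xeline forms (Rx 1).
ondane, valane, and xeline present → vorol forms (Rx 10).
xeline and vorol present → dalide forms (Rx 7).
vorol: reached.
dalide: reached.
xeline: reached.
All 3 are reached.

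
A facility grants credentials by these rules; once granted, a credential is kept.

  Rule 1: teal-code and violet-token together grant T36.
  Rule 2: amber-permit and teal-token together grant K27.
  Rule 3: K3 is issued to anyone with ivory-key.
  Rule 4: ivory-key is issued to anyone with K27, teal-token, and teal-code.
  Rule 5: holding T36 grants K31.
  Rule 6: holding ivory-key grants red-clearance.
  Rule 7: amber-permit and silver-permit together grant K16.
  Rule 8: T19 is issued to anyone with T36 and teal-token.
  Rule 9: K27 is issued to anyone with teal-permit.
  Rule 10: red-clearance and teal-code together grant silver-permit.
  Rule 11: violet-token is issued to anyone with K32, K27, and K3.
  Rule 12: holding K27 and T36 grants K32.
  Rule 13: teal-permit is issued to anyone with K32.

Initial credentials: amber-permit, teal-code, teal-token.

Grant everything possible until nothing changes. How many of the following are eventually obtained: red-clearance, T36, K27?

2

Holding amber-permit and teal-token grants K27 (Rule 2).
Holding K27, teal-token, and teal-code grants ivory-key (Rule 4).
Holding ivory-key grants red-clearance (Rule 6).
red-clearance: reached.
T36 would need teal-code and violet-token (Rule 1), but violet-token is never granted.
K27: reached.
Reached: red-clearance and K27 — 2 of the 3.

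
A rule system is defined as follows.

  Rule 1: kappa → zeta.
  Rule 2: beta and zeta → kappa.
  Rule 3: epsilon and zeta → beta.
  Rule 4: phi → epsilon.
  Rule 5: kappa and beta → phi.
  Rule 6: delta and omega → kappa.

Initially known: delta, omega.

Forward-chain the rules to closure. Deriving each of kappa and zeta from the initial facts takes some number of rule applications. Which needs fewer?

kappa: delta and omega hold, so kappa follows (Rule 6). [1 rule application]
zeta: delta and omega hold, so kappa follows (Rule 6). kappa holds, so zeta follows (Rule 1). [2 rule applications]
kappa needs fewer.

kappa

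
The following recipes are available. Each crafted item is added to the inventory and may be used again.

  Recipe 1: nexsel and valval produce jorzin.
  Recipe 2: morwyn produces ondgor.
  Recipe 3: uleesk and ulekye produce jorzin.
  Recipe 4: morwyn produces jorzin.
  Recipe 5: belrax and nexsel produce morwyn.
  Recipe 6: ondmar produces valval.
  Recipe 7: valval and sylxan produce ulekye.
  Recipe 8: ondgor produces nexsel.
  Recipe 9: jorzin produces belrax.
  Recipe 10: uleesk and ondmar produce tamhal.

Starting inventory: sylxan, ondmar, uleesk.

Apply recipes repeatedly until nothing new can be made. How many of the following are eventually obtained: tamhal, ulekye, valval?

uleesk and ondmar → tamhal (Recipe 10).
ondmar → valval (Recipe 6).
valval and sylxan → ulekye (Recipe 7).
tamhal: reached.
ulekye: reached.
valval: reached.
All 3 are reached.

3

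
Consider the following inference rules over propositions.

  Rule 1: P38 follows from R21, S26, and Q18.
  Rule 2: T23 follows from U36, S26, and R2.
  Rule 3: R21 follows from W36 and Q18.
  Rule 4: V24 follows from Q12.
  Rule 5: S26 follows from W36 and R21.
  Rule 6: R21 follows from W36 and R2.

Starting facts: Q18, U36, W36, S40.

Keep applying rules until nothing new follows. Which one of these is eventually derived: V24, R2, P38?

From W36 and Q18, Rule 3 gives R21.
From W36 and R21, Rule 5 gives S26.
R21, S26, and Q18 hold, so P38 follows (Rule 1).
V24 would need Q12 (Rule 4), but Q12 is never established. No rule produces R2, and it is not given.

P38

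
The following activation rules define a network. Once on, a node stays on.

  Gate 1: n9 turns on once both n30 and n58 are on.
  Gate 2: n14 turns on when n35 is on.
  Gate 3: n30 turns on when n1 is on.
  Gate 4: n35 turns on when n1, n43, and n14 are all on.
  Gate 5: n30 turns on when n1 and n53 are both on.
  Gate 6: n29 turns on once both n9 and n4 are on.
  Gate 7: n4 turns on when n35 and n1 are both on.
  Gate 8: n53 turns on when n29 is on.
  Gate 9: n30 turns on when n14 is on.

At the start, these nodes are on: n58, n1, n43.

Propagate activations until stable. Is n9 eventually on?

Gate 3: n1 on → n30 on.
Gate 1: n30 and n58 on → n9 on.

Yes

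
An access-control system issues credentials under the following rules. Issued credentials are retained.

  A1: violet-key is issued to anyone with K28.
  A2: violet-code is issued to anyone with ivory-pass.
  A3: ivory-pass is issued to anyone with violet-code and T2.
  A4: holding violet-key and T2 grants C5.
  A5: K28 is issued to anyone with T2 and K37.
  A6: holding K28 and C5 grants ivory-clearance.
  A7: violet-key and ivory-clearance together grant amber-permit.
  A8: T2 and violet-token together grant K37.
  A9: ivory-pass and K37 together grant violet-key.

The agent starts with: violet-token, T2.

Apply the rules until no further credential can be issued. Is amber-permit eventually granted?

Yes

Holding T2 and violet-token grants K37 (A8).
Holding T2 and K37 grants K28 (A5).
Holding K28 grants violet-key (A1).
Holding violet-key and T2 grants C5 (A4).
Holding K28 and C5 grants ivory-clearance (A6).
Holding violet-key and ivory-clearance grants amber-permit (A7).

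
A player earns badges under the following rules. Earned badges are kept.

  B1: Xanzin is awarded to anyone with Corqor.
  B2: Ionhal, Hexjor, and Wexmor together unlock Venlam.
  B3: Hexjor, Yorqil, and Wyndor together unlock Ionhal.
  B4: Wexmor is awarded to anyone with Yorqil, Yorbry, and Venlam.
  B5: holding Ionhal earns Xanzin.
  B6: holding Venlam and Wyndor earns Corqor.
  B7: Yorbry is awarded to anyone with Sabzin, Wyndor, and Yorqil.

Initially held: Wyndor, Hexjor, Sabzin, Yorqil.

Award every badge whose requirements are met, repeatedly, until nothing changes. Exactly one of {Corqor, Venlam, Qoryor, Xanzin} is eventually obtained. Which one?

With Hexjor, Yorqil, and Wyndor, Ionhal is earned (B3).
With Ionhal, Xanzin is earned (B5).
No rule produces Qoryor, and it is not given. Venlam would need Ionhal, Hexjor, and Wexmor (B2), but Wexmor is never earned. Corqor would need Venlam and Wyndor (B6), but Venlam is never earned.

Xanzin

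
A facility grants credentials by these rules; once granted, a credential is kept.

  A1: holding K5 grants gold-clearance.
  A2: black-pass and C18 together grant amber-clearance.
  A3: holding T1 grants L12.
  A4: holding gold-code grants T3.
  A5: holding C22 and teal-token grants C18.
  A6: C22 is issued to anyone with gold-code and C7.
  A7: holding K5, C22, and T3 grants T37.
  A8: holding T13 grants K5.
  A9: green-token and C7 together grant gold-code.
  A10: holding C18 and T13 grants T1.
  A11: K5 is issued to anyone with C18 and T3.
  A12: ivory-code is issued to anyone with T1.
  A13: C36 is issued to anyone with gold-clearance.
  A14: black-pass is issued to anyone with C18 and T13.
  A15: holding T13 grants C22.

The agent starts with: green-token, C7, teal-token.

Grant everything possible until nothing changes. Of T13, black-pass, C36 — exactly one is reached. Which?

Holding green-token and C7 grants gold-code (A9).
Holding gold-code and C7 grants C22 (A6).
Holding gold-code grants T3 (A4).
Holding C22 and teal-token grants C18 (A5).
Holding C18 and T3 grants K5 (A11).
Holding K5 grants gold-clearance (A1).
Holding gold-clearance grants C36 (A13).
black-pass would need C18 and T13 (A14), but T13 is never granted. No rule produces T13, and it is not given.

C36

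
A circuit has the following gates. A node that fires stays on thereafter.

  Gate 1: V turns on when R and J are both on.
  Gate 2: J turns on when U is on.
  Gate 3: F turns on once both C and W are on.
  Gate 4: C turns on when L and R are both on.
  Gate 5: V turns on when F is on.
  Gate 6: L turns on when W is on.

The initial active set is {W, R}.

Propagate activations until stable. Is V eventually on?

W is on, so L turns on (Gate 6).
L and R are on, so C turns on (Gate 4).
Gate 3: C and W on → F on.
F is on, so V turns on (Gate 5).

Yes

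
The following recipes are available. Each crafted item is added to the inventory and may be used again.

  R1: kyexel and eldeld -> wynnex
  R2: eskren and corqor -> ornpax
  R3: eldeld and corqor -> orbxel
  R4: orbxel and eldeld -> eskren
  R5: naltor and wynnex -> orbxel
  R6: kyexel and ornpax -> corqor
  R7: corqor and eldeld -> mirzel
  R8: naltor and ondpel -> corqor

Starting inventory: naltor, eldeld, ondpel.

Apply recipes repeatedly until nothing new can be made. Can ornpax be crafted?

Yes

naltor and ondpel -> corqor (R8).
Using R3, eldeld and corqor make orbxel.
Using R4, orbxel and eldeld make eskren.
Using R2, eskren and corqor make ornpax.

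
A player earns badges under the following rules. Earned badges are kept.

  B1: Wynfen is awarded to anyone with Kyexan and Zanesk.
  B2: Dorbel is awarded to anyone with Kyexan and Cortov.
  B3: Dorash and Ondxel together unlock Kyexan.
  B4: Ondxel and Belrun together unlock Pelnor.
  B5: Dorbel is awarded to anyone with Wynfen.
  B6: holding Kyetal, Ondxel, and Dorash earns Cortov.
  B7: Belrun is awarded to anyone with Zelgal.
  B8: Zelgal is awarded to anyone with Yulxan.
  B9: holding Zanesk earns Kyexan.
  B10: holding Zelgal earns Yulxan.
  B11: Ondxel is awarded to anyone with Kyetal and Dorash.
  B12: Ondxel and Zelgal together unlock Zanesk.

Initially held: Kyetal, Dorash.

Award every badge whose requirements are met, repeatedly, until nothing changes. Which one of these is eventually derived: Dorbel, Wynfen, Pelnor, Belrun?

With Kyetal and Dorash, Ondxel is earned (B11).
With Dorash and Ondxel, Kyexan is earned (B3).
With Kyetal, Ondxel, and Dorash, Cortov is earned (B6).
With Kyexan and Cortov, Dorbel is earned (B2).
Pelnor would need Ondxel and Belrun (B4), but Belrun is never earned. Wynfen would need Kyexan and Zanesk (B1), but Zanesk is never earned. Belrun would need Zelgal (B7), but Zelgal is never earned.

Dorbel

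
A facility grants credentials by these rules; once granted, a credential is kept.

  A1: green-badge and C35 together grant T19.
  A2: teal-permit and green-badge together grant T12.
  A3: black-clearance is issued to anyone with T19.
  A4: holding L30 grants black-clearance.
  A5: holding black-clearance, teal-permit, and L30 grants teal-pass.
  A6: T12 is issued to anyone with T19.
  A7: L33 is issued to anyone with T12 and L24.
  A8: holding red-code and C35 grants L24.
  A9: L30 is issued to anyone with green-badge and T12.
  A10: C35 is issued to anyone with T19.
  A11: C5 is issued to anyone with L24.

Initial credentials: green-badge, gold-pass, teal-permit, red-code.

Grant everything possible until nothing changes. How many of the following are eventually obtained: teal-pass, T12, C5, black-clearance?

3

Holding teal-permit and green-badge grants T12 (A2).
Holding green-badge and T12 grants L30 (A9).
Holding L30 grants black-clearance (A4).
Holding black-clearance, teal-permit, and L30 grants teal-pass (A5).
teal-pass: reached.
T12: reached.
C5 would need L24 (A11), but L24 is never granted.
black-clearance: reached.
Reached: teal-pass, T12, and black-clearance — 3 of the 4.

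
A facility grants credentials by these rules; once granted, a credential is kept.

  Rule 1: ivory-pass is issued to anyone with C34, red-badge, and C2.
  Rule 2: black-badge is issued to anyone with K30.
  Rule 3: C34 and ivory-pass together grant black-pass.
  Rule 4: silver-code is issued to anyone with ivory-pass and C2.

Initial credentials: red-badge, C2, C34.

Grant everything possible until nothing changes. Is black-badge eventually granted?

No

black-badge would need K30 (Rule 2), but K30 is never granted.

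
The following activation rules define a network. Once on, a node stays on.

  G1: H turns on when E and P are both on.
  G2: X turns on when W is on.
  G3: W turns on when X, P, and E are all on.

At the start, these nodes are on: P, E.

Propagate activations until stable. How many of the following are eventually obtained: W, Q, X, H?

1

E and P are on, so H turns on (G1).
W would need X, P, and E (G3), but X never turns on.
No rule produces Q, and it is not given.
X would need W (G2), but W never turns on.
H: reached.
Reached: H — 1 of the 4.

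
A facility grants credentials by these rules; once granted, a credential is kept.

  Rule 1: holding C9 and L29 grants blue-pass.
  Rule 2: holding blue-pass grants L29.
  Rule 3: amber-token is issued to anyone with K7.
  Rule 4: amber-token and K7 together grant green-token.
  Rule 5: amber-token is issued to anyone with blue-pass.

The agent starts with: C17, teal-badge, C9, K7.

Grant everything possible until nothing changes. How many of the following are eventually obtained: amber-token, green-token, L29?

Holding K7 grants amber-token (Rule 3).
Holding amber-token and K7 grants green-token (Rule 4).
amber-token: reached.
green-token: reached.
L29 would need blue-pass (Rule 2), but blue-pass is never granted.
Reached: amber-token and green-token — 2 of the 3.

2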